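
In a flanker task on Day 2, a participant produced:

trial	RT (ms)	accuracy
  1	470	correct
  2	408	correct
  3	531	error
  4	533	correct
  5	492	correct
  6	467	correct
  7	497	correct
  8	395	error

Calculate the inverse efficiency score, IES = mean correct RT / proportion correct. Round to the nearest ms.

Correct trials (n=6): 470, 408, 533, 492, 467, 497
Mean correct RT = 2867/6 = 477.8333 ms
Proportion correct = 6/8
IES = 477.8333 / (6/8) = 637.111 ms

637 ms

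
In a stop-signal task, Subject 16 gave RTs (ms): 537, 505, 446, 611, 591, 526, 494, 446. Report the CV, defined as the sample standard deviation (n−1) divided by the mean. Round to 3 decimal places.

n = 8, Σ = 4156, M = 519.5000
Σ(x−M)² = 25498.000; s = √(25498.000/7) = 60.3537
CV = 60.3537 / 519.5000 = 0.11618

0.116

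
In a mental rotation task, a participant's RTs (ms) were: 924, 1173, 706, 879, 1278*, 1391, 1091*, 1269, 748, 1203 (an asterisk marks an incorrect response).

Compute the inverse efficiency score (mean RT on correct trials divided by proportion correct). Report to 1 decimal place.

Correct trials (n=8): 924, 1173, 706, 879, 1391, 1269, 748, 1203
Mean correct RT = 8293/8 = 1036.6250 ms
Proportion correct = 8/10
IES = 1036.6250 / (8/10) = 1295.781 ms

1295.8 ms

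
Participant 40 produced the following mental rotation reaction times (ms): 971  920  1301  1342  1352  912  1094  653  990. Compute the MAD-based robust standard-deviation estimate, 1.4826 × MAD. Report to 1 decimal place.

Sorted: 653, 912, 920, 971, 990, 1094, 1301, 1342, 1352 → median = 990
|x − 990| sorted: 0, 19, 70, 78, 104, 311, 337, 352, 362 → MAD = 104
Robust SD ≈ 1.4826 × 104 = 154.190

154.2 ms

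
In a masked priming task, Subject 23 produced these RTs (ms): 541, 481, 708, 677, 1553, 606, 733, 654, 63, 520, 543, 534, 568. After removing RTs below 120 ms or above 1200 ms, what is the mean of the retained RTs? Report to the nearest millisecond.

Excluded: 63, 1553
Retained (n=11): Σ = 6565
Mean = 6565/11 = 596.8182

597 ms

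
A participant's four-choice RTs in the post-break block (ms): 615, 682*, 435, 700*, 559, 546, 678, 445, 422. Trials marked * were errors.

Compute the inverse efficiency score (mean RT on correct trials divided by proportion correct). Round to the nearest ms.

680 ms

Correct trials (n=7): 615, 435, 559, 546, 678, 445, 422
Mean correct RT = 3700/7 = 528.5714 ms
Proportion correct = 7/9
IES = 528.5714 / (7/9) = 679.592 ms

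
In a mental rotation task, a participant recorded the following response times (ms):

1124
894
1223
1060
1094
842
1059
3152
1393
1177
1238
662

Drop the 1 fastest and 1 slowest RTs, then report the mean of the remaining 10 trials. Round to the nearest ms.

1110 ms

Sorted: 662, 842, 894, 1059, 1060, 1094, 1124, 1177, 1223, 1238, 1393, 3152
Drop lowest 1 (662) and highest 1 (3152)
Remaining (n=10): Σ = 11104, mean = 11104/10 = 1110.400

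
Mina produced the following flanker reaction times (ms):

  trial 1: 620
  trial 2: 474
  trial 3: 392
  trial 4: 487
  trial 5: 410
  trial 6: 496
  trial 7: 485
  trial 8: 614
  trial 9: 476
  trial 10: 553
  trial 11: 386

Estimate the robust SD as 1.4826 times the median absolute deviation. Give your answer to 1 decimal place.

100.8 ms

Sorted: 386, 392, 410, 474, 476, 485, 487, 496, 553, 614, 620 → median = 485
|x − 485| sorted: 0, 2, 9, 11, 11, 68, 75, 93, 99, 129, 135 → MAD = 68
Robust SD ≈ 1.4826 × 68 = 100.817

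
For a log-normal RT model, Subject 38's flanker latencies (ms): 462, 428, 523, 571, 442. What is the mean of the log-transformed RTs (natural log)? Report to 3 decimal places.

6.179

ln(RT): 6.1356, 6.0591, 6.2596, 6.3474, 6.0913
Σ ln(RT) = 30.8930
Mean = 30.8930/5 = 6.17859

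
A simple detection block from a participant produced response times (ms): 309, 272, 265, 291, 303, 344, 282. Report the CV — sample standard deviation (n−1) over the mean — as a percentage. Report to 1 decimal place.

9.0%

n = 7, Σ = 2066, M = 295.1429
Σ(x−M)² = 4274.857; s = √(4274.857/6) = 26.6922
CV = 26.6922 / 295.1429 = 0.09044 = 9.044%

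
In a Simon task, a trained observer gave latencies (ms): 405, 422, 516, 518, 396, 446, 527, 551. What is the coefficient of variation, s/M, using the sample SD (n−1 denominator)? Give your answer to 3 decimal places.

n = 8, Σ = 3781, M = 472.6250
Σ(x−M)² = 26755.875; s = √(26755.875/7) = 61.8245
CV = 61.8245 / 472.6250 = 0.13081

0.131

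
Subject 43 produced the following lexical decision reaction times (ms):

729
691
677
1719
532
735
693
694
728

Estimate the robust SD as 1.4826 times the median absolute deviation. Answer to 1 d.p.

50.4 ms

Sorted: 532, 677, 691, 693, 694, 728, 729, 735, 1719 → median = 694
|x − 694| sorted: 0, 1, 3, 17, 34, 35, 41, 162, 1025 → MAD = 34
Robust SD ≈ 1.4826 × 34 = 50.408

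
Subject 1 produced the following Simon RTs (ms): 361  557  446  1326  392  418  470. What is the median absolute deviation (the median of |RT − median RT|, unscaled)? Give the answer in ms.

54 ms

Sorted: 361, 392, 418, 446, 470, 557, 1326 → median = 446
|x − 446|: 85, 111, 0, 880, 54, 28, 24
Sorted deviations: 0, 24, 28, 54, 85, 111, 880 → MAD = 54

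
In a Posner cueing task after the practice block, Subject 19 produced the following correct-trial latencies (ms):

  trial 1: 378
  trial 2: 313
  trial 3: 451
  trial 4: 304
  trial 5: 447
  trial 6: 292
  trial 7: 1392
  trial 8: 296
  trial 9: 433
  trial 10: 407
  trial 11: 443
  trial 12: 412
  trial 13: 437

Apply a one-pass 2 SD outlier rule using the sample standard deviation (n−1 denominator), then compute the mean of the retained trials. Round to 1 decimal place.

n = 13, ΣRT = 6005, M = 461.923
Σ(x−M)² = 983274.92; s = √(983274.92/12) = 286.251
Cutoffs: 461.923 ± 2·286.251 → [-110.6, 1034.4]
Outside: 1392 → excluded.
Retained (n=12): Σ = 4613, mean = 4613/12 = 384.417

384.4 ms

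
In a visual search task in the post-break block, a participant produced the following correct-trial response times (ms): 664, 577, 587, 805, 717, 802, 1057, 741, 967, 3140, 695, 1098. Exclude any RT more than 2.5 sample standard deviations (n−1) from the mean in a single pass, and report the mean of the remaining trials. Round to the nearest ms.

n = 12, ΣRT = 11850, M = 987.500
Σ(x−M)² = 5371485.00; s = √(5371485.00/11) = 698.797
Cutoffs: 987.500 ± 2.5·698.797 → [-759.5, 2734.5]
Outside: 3140 → excluded.
Retained (n=11): Σ = 8710, mean = 8710/11 = 791.818

792 ms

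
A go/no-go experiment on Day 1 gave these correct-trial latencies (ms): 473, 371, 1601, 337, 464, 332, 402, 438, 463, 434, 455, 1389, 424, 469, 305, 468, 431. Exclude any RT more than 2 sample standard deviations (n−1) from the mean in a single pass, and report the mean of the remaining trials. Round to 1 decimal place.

417.7 ms

n = 17, ΣRT = 9256, M = 544.471
Σ(x−M)² = 2114106.24; s = √(2114106.24/16) = 363.499
Cutoffs: 544.471 ± 2·363.499 → [-182.5, 1271.5]
Outside: 1389, 1601 → excluded.
Retained (n=15): Σ = 6266, mean = 6266/15 = 417.733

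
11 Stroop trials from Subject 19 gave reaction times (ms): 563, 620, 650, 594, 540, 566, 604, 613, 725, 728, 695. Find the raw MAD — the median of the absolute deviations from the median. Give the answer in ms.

Sorted: 540, 563, 566, 594, 604, 613, 620, 650, 695, 725, 728 → median = 613
|x − 613|: 50, 7, 37, 19, 73, 47, 9, 0, 112, 115, 82
Sorted deviations: 0, 7, 9, 19, 37, 47, 50, 73, 82, 112, 115 → MAD = 47

47 ms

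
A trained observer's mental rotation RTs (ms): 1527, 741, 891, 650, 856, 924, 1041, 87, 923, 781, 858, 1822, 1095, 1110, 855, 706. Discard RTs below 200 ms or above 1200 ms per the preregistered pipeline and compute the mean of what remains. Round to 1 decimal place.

879.3 ms

Excluded: 87, 1527, 1822
Retained (n=13): Σ = 11431
Mean = 11431/13 = 879.3077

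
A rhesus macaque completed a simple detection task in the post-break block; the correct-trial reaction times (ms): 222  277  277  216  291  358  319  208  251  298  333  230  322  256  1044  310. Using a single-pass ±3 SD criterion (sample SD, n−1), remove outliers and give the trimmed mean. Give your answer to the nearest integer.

278 ms

n = 16, ΣRT = 5212, M = 325.750
Σ(x−M)² = 580309.00; s = √(580309.00/15) = 196.691
Cutoffs: 325.750 ± 3·196.691 → [-264.3, 915.8]
Outside: 1044 → excluded.
Retained (n=15): Σ = 4168, mean = 4168/15 = 277.867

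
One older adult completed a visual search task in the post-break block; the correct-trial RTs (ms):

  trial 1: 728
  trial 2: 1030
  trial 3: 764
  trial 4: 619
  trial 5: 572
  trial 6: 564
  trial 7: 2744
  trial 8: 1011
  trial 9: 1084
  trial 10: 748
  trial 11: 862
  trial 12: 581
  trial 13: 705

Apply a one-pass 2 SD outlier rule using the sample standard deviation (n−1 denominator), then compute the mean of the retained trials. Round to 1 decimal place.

772.3 ms

n = 13, ΣRT = 12012, M = 924.000
Σ(x−M)² = 3967780.00; s = √(3967780.00/12) = 575.020
Cutoffs: 924.000 ± 2·575.020 → [-226.0, 2074.0]
Outside: 2744 → excluded.
Retained (n=12): Σ = 9268, mean = 9268/12 = 772.333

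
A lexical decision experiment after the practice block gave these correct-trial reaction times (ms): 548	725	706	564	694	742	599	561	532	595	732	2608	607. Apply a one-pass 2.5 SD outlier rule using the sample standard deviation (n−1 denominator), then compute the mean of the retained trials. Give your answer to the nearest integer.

634 ms

n = 13, ΣRT = 10213, M = 785.615
Σ(x−M)² = 3667679.08; s = √(3667679.08/12) = 552.847
Cutoffs: 785.615 ± 2.5·552.847 → [-596.5, 2167.7]
Outside: 2608 → excluded.
Retained (n=12): Σ = 7605, mean = 7605/12 = 633.750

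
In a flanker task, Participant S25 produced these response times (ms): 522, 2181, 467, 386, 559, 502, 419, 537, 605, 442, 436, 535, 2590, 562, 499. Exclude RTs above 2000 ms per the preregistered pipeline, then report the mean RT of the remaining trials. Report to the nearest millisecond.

Excluded: 2181, 2590
Retained (n=13): Σ = 6471
Mean = 6471/13 = 497.7692

498 ms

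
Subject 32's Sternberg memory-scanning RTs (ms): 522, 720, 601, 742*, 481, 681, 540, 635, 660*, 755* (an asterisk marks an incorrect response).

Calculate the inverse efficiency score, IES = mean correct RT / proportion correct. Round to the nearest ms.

853 ms

Correct trials (n=7): 522, 720, 601, 481, 681, 540, 635
Mean correct RT = 4180/7 = 597.1429 ms
Proportion correct = 7/10
IES = 597.1429 / (7/10) = 853.061 ms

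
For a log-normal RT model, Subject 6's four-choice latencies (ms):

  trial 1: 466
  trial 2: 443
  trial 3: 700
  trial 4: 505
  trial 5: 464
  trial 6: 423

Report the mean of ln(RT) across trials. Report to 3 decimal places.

ln(RT): 6.1442, 6.0936, 6.5511, 6.2246, 6.1399, 6.0474
Σ ln(RT) = 37.2007
Mean = 37.2007/6 = 6.20011

6.200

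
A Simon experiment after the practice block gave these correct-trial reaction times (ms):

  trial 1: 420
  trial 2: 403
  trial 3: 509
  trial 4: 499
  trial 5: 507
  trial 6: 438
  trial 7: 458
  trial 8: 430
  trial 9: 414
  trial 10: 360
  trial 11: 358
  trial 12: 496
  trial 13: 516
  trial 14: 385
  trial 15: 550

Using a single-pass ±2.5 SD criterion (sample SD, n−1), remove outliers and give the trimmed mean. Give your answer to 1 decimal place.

n = 15, ΣRT = 6743, M = 449.533
Σ(x−M)² = 51401.73; s = √(51401.73/14) = 60.593
Cutoffs: 449.533 ± 2.5·60.593 → [298.0, 601.0]
No RTs fall outside the cutoffs; all 15 retained. Mean = 6743/15 = 449.533

449.5 ms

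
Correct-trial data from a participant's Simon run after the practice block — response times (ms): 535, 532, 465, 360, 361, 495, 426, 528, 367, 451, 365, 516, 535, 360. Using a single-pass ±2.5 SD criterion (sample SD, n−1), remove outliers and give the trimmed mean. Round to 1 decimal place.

n = 14, ΣRT = 6296, M = 449.714
Σ(x−M)² = 72674.86; s = √(72674.86/13) = 74.769
Cutoffs: 449.714 ± 2.5·74.769 → [262.8, 636.6]
No RTs fall outside the cutoffs; all 14 retained. Mean = 6296/14 = 449.714

449.7 ms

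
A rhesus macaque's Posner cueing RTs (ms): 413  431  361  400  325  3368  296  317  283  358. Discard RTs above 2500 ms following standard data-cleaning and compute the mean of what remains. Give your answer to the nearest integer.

354 ms

Excluded: 3368
Retained (n=9): Σ = 3184
Mean = 3184/9 = 353.7778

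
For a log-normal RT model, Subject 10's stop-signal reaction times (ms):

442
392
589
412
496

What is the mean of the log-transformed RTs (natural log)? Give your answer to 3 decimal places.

6.134

ln(RT): 6.0913, 5.9713, 6.3784, 6.0210, 6.2066
Σ ln(RT) = 30.6686
Mean = 30.6686/5 = 6.13372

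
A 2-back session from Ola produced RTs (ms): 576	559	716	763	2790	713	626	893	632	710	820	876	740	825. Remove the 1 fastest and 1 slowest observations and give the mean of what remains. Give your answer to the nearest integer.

741 ms

Sorted: 559, 576, 626, 632, 710, 713, 716, 740, 763, 820, 825, 876, 893, 2790
Drop lowest 1 (559) and highest 1 (2790)
Remaining (n=12): Σ = 8890, mean = 8890/12 = 740.833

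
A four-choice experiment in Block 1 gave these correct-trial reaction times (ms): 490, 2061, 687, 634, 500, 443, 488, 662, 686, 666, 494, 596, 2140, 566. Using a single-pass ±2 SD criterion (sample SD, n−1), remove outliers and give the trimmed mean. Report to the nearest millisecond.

576 ms

n = 14, ΣRT = 11113, M = 793.786
Σ(x−M)² = 4076402.36; s = √(4076402.36/13) = 559.973
Cutoffs: 793.786 ± 2·559.973 → [-326.2, 1913.7]
Outside: 2061, 2140 → excluded.
Retained (n=12): Σ = 6912, mean = 6912/12 = 576.000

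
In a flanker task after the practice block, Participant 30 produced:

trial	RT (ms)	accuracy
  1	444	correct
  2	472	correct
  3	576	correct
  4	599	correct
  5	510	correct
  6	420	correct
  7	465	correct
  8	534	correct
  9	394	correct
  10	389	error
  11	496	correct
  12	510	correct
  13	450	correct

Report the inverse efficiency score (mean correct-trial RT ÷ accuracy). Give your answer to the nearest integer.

530 ms

Correct trials (n=12): 444, 472, 576, 599, 510, 420, 465, 534, 394, 496, 510, 450
Mean correct RT = 5870/12 = 489.1667 ms
Proportion correct = 12/13
IES = 489.1667 / (12/13) = 529.931 ms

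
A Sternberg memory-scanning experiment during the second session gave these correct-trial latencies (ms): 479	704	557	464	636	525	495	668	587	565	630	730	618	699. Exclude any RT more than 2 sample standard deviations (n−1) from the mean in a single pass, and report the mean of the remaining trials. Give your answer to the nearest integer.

n = 14, ΣRT = 8357, M = 596.929
Σ(x−M)² = 97558.93; s = √(97558.93/13) = 86.629
Cutoffs: 596.929 ± 2·86.629 → [423.7, 770.2]
No RTs fall outside the cutoffs; all 14 retained. Mean = 8357/14 = 596.929

597 ms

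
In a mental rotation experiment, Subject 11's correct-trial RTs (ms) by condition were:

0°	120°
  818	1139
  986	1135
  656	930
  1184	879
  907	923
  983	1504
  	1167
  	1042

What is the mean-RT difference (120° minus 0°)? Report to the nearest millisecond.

168 ms

M(0°) = 5534/6 = 922.333
M(120°) = 8719/8 = 1089.875
Difference = 1089.875 − 922.333 = 167.542 ms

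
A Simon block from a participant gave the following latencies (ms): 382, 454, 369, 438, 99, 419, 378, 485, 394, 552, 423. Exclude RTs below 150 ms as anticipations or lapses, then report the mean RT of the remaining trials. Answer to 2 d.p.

Excluded: 99
Retained (n=10): Σ = 4294
Mean = 4294/10 = 429.4000

429.40 ms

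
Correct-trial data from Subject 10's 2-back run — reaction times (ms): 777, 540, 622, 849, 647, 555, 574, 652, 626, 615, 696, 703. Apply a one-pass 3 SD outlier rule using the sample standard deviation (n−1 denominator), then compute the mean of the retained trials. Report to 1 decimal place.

n = 12, ΣRT = 7856, M = 654.667
Σ(x−M)² = 89892.67; s = √(89892.67/11) = 90.399
Cutoffs: 654.667 ± 3·90.399 → [383.5, 925.9]
No RTs fall outside the cutoffs; all 12 retained. Mean = 7856/12 = 654.667

654.7 ms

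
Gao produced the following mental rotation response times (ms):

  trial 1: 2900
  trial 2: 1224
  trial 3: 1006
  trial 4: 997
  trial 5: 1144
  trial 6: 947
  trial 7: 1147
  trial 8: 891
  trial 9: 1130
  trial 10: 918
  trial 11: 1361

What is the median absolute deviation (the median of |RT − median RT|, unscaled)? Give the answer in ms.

Sorted: 891, 918, 947, 997, 1006, 1130, 1144, 1147, 1224, 1361, 2900 → median = 1130
|x − 1130|: 1770, 94, 124, 133, 14, 183, 17, 239, 0, 212, 231
Sorted deviations: 0, 14, 17, 94, 124, 133, 183, 212, 231, 239, 1770 → MAD = 133

133 ms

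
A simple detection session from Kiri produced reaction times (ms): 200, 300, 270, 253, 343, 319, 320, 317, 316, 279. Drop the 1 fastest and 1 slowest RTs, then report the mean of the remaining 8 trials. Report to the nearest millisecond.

297 ms

Sorted: 200, 253, 270, 279, 300, 316, 317, 319, 320, 343
Drop lowest 1 (200) and highest 1 (343)
Remaining (n=8): Σ = 2374, mean = 2374/8 = 296.750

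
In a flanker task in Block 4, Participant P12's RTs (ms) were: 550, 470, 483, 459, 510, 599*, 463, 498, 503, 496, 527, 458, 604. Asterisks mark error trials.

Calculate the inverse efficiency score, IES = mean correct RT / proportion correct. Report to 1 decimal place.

543.6 ms

Correct trials (n=12): 550, 470, 483, 459, 510, 463, 498, 503, 496, 527, 458, 604
Mean correct RT = 6021/12 = 501.7500 ms
Proportion correct = 12/13
IES = 501.7500 / (12/13) = 543.562 ms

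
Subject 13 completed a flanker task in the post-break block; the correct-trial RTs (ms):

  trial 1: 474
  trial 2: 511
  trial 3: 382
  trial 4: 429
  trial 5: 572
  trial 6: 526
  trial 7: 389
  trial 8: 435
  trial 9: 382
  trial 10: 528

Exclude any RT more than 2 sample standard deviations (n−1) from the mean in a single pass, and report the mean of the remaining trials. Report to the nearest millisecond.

n = 10, ΣRT = 4628, M = 462.800
Σ(x−M)² = 43037.60; s = √(43037.60/9) = 69.152
Cutoffs: 462.800 ± 2·69.152 → [324.5, 601.1]
No RTs fall outside the cutoffs; all 10 retained. Mean = 4628/10 = 462.800

463 ms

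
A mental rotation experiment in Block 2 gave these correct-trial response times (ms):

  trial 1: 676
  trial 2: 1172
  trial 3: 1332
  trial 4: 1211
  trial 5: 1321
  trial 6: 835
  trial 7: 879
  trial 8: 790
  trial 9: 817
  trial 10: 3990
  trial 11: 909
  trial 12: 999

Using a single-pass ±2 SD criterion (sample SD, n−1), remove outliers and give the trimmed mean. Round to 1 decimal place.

n = 12, ΣRT = 14931, M = 1244.250
Σ(x−M)² = 8744286.25; s = √(8744286.25/11) = 891.591
Cutoffs: 1244.250 ± 2·891.591 → [-538.9, 3027.4]
Outside: 3990 → excluded.
Retained (n=11): Σ = 10941, mean = 10941/11 = 994.636

994.6 ms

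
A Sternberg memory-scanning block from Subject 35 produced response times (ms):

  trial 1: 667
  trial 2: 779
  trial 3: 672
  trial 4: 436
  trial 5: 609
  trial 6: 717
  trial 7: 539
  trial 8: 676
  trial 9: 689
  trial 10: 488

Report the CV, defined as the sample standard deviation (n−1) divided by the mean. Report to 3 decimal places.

0.172

n = 10, Σ = 6272, M = 627.2000
Σ(x−M)² = 104943.600; s = √(104943.600/9) = 107.9833
CV = 107.9833 / 627.2000 = 0.17217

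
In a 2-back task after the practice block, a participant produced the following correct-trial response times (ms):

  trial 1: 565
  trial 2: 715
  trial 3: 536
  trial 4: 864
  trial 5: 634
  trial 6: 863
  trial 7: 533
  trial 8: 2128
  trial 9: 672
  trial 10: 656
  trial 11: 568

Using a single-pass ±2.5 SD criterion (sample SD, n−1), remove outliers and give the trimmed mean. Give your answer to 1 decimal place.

n = 11, ΣRT = 8734, M = 794.000
Σ(x−M)² = 2093188.00; s = √(2093188.00/10) = 457.514
Cutoffs: 794.000 ± 2.5·457.514 → [-349.8, 1937.8]
Outside: 2128 → excluded.
Retained (n=10): Σ = 6606, mean = 6606/10 = 660.600

660.6 ms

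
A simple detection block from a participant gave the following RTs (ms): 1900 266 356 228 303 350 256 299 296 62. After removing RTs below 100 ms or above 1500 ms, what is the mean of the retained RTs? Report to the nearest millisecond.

294 ms

Excluded: 62, 1900
Retained (n=8): Σ = 2354
Mean = 2354/8 = 294.2500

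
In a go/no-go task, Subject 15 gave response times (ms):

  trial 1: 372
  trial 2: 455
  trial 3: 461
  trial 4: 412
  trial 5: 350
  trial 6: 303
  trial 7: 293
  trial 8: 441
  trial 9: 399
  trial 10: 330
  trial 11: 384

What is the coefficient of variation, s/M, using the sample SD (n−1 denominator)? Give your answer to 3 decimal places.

0.153

n = 11, Σ = 4200, M = 381.8182
Σ(x−M)² = 34233.636; s = √(34233.636/10) = 58.5095
CV = 58.5095 / 381.8182 = 0.15324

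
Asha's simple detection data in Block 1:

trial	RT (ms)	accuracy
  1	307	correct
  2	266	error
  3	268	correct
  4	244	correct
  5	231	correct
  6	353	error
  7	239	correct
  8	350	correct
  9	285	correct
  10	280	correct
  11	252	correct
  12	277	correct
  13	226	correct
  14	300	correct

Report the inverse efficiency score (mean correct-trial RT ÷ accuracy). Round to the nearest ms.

317 ms

Correct trials (n=12): 307, 268, 244, 231, 239, 350, 285, 280, 252, 277, 226, 300
Mean correct RT = 3259/12 = 271.5833 ms
Proportion correct = 12/14
IES = 271.5833 / (12/14) = 316.847 ms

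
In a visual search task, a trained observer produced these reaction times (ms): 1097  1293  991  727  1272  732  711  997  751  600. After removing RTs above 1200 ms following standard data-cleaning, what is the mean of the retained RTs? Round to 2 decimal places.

825.75 ms

Excluded: 1272, 1293
Retained (n=8): Σ = 6606
Mean = 6606/8 = 825.7500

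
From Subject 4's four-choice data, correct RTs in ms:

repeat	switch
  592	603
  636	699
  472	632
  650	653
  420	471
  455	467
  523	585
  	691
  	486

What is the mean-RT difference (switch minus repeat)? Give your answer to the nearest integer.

52 ms

M(repeat) = 3748/7 = 535.429
M(switch) = 5287/9 = 587.444
Difference = 587.444 − 535.429 = 52.016 ms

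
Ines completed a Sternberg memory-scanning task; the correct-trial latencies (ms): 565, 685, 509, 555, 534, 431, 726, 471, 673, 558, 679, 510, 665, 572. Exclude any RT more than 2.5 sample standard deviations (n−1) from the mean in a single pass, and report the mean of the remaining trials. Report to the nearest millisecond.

581 ms

n = 14, ΣRT = 8133, M = 580.929
Σ(x−M)² = 105540.93; s = √(105540.93/13) = 90.103
Cutoffs: 580.929 ± 2.5·90.103 → [355.7, 806.2]
No RTs fall outside the cutoffs; all 14 retained. Mean = 8133/14 = 580.929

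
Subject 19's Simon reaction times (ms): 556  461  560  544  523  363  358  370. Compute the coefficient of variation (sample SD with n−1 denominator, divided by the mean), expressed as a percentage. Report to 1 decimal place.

19.5%

n = 8, Σ = 3735, M = 466.8750
Σ(x−M)² = 57776.875; s = √(57776.875/7) = 90.8506
CV = 90.8506 / 466.8750 = 0.19459 = 19.459%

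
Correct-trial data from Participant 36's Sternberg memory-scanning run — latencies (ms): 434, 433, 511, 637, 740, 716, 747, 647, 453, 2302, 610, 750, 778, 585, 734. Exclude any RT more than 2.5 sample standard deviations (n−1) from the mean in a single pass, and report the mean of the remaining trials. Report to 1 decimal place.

n = 15, ΣRT = 11077, M = 738.467
Σ(x−M)² = 2824891.73; s = √(2824891.73/14) = 449.197
Cutoffs: 738.467 ± 2.5·449.197 → [-384.5, 1861.5]
Outside: 2302 → excluded.
Retained (n=14): Σ = 8775, mean = 8775/14 = 626.786

626.8 ms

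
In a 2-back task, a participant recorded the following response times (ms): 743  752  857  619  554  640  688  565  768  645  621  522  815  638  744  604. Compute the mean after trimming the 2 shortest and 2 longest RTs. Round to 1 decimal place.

Sorted: 522, 554, 565, 604, 619, 621, 638, 640, 645, 688, 743, 744, 752, 768, 815, 857
Drop lowest 2 (522, 554) and highest 2 (815, 857)
Remaining (n=12): Σ = 8027, mean = 8027/12 = 668.917

668.9 ms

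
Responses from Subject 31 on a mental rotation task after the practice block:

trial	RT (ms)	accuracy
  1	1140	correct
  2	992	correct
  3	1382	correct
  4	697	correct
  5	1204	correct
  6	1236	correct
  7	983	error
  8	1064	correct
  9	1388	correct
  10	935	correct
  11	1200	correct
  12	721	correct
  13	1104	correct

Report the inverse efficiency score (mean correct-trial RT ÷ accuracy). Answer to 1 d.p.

1179.3 ms

Correct trials (n=12): 1140, 992, 1382, 697, 1204, 1236, 1064, 1388, 935, 1200, 721, 1104
Mean correct RT = 13063/12 = 1088.5833 ms
Proportion correct = 12/13
IES = 1088.5833 / (12/13) = 1179.299 ms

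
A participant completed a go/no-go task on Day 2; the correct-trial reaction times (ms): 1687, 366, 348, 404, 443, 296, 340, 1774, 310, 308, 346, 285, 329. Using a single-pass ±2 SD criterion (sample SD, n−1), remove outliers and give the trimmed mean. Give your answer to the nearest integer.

n = 13, ΣRT = 7236, M = 556.615
Σ(x−M)² = 3283263.08; s = √(3283263.08/12) = 523.073
Cutoffs: 556.615 ± 2·523.073 → [-489.5, 1602.8]
Outside: 1687, 1774 → excluded.
Retained (n=11): Σ = 3775, mean = 3775/11 = 343.182

343 ms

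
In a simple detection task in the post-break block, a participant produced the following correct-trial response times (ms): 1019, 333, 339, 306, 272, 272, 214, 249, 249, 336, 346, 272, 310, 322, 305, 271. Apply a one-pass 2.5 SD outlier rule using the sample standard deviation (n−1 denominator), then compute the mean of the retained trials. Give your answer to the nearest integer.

n = 16, ΣRT = 5415, M = 338.438
Σ(x−M)² = 515779.94; s = √(515779.94/15) = 185.433
Cutoffs: 338.438 ± 2.5·185.433 → [-125.1, 802.0]
Outside: 1019 → excluded.
Retained (n=15): Σ = 4396, mean = 4396/15 = 293.067

293 ms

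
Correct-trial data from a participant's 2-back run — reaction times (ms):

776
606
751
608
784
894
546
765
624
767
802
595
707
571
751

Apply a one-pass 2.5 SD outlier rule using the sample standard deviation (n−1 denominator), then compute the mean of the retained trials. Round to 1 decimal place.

703.1 ms

n = 15, ΣRT = 10547, M = 703.133
Σ(x−M)² = 149147.73; s = √(149147.73/14) = 103.215
Cutoffs: 703.133 ± 2.5·103.215 → [445.1, 961.2]
No RTs fall outside the cutoffs; all 15 retained. Mean = 10547/15 = 703.133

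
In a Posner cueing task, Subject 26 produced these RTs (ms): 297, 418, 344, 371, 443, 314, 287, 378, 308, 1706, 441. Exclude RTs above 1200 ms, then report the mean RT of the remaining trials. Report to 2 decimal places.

Excluded: 1706
Retained (n=10): Σ = 3601
Mean = 3601/10 = 360.1000

360.10 ms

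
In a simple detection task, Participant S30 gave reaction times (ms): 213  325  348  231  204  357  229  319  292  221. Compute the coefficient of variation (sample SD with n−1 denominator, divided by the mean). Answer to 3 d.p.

n = 10, Σ = 2739, M = 273.9000
Σ(x−M)² = 32618.900; s = √(32618.900/9) = 60.2023
CV = 60.2023 / 273.9000 = 0.21980

0.220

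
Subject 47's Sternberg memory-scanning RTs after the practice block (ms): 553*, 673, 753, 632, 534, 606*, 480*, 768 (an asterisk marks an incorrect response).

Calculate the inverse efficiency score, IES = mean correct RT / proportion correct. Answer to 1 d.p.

Correct trials (n=5): 673, 753, 632, 534, 768
Mean correct RT = 3360/5 = 672.0000 ms
Proportion correct = 5/8
IES = 672.0000 / (5/8) = 1075.200 ms

1075.2 ms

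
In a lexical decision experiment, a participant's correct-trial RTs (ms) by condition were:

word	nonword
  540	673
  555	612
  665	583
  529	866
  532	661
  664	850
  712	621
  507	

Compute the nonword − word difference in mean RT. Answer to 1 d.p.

M(word) = 4704/8 = 588.000
M(nonword) = 4866/7 = 695.143
Difference = 695.143 − 588.000 = 107.143 ms

107.1 ms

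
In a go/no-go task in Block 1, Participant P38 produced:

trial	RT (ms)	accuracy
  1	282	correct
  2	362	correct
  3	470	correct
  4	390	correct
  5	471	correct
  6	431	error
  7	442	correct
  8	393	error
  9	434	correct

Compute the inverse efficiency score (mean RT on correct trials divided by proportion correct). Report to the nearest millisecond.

Correct trials (n=7): 282, 362, 470, 390, 471, 442, 434
Mean correct RT = 2851/7 = 407.2857 ms
Proportion correct = 7/9
IES = 407.2857 / (7/9) = 523.653 ms

524 ms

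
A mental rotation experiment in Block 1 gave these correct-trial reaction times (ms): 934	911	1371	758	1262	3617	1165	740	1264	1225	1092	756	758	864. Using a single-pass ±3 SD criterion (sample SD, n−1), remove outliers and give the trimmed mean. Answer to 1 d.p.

n = 14, ΣRT = 16717, M = 1194.071
Σ(x−M)² = 6958728.93; s = √(6958728.93/13) = 731.633
Cutoffs: 1194.071 ± 3·731.633 → [-1000.8, 3389.0]
Outside: 3617 → excluded.
Retained (n=13): Σ = 13100, mean = 13100/13 = 1007.692

1007.7 ms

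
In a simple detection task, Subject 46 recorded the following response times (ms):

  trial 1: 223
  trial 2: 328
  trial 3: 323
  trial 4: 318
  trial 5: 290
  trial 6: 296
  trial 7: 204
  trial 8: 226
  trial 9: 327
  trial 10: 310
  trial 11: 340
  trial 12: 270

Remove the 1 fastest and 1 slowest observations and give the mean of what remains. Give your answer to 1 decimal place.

291.1 ms

Sorted: 204, 223, 226, 270, 290, 296, 310, 318, 323, 327, 328, 340
Drop lowest 1 (204) and highest 1 (340)
Remaining (n=10): Σ = 2911, mean = 2911/10 = 291.100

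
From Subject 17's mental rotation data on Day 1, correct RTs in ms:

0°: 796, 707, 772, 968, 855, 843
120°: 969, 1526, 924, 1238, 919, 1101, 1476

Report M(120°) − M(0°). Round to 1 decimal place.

341.2 ms

M(0°) = 4941/6 = 823.500
M(120°) = 8153/7 = 1164.714
Difference = 1164.714 − 823.500 = 341.214 ms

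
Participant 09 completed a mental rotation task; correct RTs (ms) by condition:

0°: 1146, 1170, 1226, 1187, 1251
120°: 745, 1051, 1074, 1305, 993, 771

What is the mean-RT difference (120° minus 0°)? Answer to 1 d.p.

-206.2 ms

M(0°) = 5980/5 = 1196.000
M(120°) = 5939/6 = 989.833
Difference = 989.833 − 1196.000 = -206.167 ms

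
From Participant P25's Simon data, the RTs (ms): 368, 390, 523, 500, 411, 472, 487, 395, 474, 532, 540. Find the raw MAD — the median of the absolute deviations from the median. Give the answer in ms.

Sorted: 368, 390, 395, 411, 472, 474, 487, 500, 523, 532, 540 → median = 474
|x − 474|: 106, 84, 49, 26, 63, 2, 13, 79, 0, 58, 66
Sorted deviations: 0, 2, 13, 26, 49, 58, 63, 66, 79, 84, 106 → MAD = 58

58 ms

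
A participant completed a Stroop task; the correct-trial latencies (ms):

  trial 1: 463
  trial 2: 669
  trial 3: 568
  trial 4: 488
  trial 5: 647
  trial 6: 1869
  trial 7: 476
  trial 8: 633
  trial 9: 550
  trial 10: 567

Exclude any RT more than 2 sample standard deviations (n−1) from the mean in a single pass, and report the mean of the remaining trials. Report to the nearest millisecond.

562 ms

n = 10, ΣRT = 6930, M = 693.000
Σ(x−M)² = 1583232.00; s = √(1583232.00/9) = 419.422
Cutoffs: 693.000 ± 2·419.422 → [-145.8, 1531.8]
Outside: 1869 → excluded.
Retained (n=9): Σ = 5061, mean = 5061/9 = 562.333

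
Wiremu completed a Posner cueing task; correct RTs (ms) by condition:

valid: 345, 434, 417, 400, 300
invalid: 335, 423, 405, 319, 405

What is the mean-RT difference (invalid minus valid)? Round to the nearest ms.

M(valid) = 1896/5 = 379.200
M(invalid) = 1887/5 = 377.400
Difference = 377.400 − 379.200 = -1.800 ms

-2 ms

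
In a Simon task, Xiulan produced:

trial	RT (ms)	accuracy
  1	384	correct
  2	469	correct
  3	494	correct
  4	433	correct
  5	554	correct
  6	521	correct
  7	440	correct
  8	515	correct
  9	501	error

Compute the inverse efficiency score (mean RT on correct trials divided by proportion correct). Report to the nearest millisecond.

Correct trials (n=8): 384, 469, 494, 433, 554, 521, 440, 515
Mean correct RT = 3810/8 = 476.2500 ms
Proportion correct = 8/9
IES = 476.2500 / (8/9) = 535.781 ms

536 ms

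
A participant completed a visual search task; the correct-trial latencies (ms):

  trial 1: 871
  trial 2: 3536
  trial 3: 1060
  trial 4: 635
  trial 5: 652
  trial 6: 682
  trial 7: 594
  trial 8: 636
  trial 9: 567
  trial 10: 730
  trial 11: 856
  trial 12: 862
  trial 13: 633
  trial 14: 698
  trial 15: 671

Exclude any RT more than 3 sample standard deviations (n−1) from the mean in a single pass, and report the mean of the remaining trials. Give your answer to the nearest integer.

n = 15, ΣRT = 13683, M = 912.200
Σ(x−M)² = 7622992.40; s = √(7622992.40/14) = 737.902
Cutoffs: 912.200 ± 3·737.902 → [-1301.5, 3125.9]
Outside: 3536 → excluded.
Retained (n=14): Σ = 10147, mean = 10147/14 = 724.786

725 ms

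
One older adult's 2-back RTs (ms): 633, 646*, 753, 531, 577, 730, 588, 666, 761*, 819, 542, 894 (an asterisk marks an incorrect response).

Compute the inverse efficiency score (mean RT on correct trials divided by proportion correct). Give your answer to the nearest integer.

Correct trials (n=10): 633, 753, 531, 577, 730, 588, 666, 819, 542, 894
Mean correct RT = 6733/10 = 673.3000 ms
Proportion correct = 10/12
IES = 673.3000 / (10/12) = 807.960 ms

808 ms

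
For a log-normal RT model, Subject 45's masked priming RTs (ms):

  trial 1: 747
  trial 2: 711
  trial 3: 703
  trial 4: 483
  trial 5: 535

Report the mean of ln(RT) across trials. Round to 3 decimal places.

6.440

ln(RT): 6.6161, 6.5667, 6.5554, 6.1800, 6.2823
Σ ln(RT) = 32.2004
Mean = 32.2004/5 = 6.44008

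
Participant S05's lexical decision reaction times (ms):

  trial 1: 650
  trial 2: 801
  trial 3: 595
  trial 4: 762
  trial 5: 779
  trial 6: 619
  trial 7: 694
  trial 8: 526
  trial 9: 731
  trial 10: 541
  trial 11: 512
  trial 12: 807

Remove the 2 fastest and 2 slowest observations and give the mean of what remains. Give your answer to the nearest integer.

Sorted: 512, 526, 541, 595, 619, 650, 694, 731, 762, 779, 801, 807
Drop lowest 2 (512, 526) and highest 2 (801, 807)
Remaining (n=8): Σ = 5371, mean = 5371/8 = 671.375

671 ms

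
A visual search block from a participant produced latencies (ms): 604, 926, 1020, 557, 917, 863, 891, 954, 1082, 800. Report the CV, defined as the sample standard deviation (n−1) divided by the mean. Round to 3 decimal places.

0.195

n = 10, Σ = 8614, M = 861.4000
Σ(x−M)² = 253220.400; s = √(253220.400/9) = 167.7367
CV = 167.7367 / 861.4000 = 0.19473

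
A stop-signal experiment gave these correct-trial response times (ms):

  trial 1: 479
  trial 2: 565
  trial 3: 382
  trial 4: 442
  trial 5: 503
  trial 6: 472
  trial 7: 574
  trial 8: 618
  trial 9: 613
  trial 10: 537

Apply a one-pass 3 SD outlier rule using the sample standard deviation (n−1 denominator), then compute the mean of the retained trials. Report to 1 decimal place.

518.5 ms

n = 10, ΣRT = 5185, M = 518.500
Σ(x−M)² = 52862.50; s = √(52862.50/9) = 76.639
Cutoffs: 518.500 ± 3·76.639 → [288.6, 748.4]
No RTs fall outside the cutoffs; all 10 retained. Mean = 5185/10 = 518.500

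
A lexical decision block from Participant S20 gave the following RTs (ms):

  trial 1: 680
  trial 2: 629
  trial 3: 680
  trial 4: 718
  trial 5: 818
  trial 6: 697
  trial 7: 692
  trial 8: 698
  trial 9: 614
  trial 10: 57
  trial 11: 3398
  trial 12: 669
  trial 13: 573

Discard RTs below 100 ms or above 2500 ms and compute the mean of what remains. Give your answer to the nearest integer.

Excluded: 57, 3398
Retained (n=11): Σ = 7468
Mean = 7468/11 = 678.9091

679 ms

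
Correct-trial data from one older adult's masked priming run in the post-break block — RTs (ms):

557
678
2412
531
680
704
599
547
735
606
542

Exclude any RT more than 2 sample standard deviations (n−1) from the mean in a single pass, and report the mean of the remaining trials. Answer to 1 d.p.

617.9 ms

n = 11, ΣRT = 8591, M = 781.000
Σ(x−M)² = 2977318.00; s = √(2977318.00/10) = 545.648
Cutoffs: 781.000 ± 2·545.648 → [-310.3, 1872.3]
Outside: 2412 → excluded.
Retained (n=10): Σ = 6179, mean = 6179/10 = 617.900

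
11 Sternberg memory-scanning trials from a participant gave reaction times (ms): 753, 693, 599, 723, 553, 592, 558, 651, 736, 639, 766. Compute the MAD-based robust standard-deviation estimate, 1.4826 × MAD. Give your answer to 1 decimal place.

Sorted: 553, 558, 592, 599, 639, 651, 693, 723, 736, 753, 766 → median = 651
|x − 651| sorted: 0, 12, 42, 52, 59, 72, 85, 93, 98, 102, 115 → MAD = 72
Robust SD ≈ 1.4826 × 72 = 106.747

106.7 ms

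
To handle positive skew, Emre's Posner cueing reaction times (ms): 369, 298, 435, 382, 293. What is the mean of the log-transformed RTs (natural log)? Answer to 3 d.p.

ln(RT): 5.9108, 5.6971, 6.0753, 5.9454, 5.6802
Σ ln(RT) = 29.3088
Mean = 29.3088/5 = 5.86177

5.862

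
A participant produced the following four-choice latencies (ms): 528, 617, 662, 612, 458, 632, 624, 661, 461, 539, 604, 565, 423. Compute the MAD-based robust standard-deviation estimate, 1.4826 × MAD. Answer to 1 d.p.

84.5 ms

Sorted: 423, 458, 461, 528, 539, 565, 604, 612, 617, 624, 632, 661, 662 → median = 604
|x − 604| sorted: 0, 8, 13, 20, 28, 39, 57, 58, 65, 76, 143, 146, 181 → MAD = 57
Robust SD ≈ 1.4826 × 57 = 84.508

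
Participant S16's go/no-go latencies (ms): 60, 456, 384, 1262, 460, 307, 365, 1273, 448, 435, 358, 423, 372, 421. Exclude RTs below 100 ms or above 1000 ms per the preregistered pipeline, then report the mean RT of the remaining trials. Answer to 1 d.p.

402.6 ms

Excluded: 60, 1262, 1273
Retained (n=11): Σ = 4429
Mean = 4429/11 = 402.6364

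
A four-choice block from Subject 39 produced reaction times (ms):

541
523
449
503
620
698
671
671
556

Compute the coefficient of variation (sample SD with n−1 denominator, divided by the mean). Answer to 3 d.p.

0.150

n = 9, Σ = 5232, M = 581.3333
Σ(x−M)² = 60506.000; s = √(60506.000/8) = 86.9669
CV = 86.9669 / 581.3333 = 0.14960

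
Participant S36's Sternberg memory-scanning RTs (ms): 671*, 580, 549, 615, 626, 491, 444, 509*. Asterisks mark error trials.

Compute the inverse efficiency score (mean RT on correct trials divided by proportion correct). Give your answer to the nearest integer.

Correct trials (n=6): 580, 549, 615, 626, 491, 444
Mean correct RT = 3305/6 = 550.8333 ms
Proportion correct = 6/8
IES = 550.8333 / (6/8) = 734.444 ms

734 ms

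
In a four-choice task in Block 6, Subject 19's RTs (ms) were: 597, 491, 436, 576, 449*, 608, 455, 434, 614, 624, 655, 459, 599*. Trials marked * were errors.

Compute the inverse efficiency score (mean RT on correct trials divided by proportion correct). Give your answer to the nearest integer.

639 ms

Correct trials (n=11): 597, 491, 436, 576, 608, 455, 434, 614, 624, 655, 459
Mean correct RT = 5949/11 = 540.8182 ms
Proportion correct = 11/13
IES = 540.8182 / (11/13) = 639.149 ms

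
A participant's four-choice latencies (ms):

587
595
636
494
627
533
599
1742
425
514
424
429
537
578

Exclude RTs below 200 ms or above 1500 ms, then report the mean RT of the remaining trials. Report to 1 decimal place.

Excluded: 1742
Retained (n=13): Σ = 6978
Mean = 6978/13 = 536.7692

536.8 ms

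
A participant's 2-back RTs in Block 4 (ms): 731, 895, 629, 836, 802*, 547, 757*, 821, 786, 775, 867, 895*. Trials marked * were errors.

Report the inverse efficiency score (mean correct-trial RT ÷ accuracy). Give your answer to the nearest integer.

1020 ms

Correct trials (n=9): 731, 895, 629, 836, 547, 821, 786, 775, 867
Mean correct RT = 6887/9 = 765.2222 ms
Proportion correct = 9/12
IES = 765.2222 / (9/12) = 1020.296 ms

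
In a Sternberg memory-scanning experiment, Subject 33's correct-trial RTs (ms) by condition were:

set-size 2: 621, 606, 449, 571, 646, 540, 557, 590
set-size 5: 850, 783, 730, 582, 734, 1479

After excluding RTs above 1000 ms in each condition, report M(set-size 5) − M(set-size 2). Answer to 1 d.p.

set-size 5: exclude 1479
M(set-size 2) = 4580/8 = 572.500
M(set-size 5) = 3679/5 = 735.800
Difference = 735.800 − 572.500 = 163.300 ms

163.3 ms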